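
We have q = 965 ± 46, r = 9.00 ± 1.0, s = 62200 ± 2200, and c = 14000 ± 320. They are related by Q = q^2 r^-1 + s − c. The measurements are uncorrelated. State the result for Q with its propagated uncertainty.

(1.52 ± 0.153) × 10^5

Let p = q^2·r^-1 = 1.03e+05. δp/p = √((2·δq/q)² + (-1·δr/r)²) = √(0.00909 + 0.0123) = 0.146, so δp = 15100.
Q = p + s − c: δQ = √(δp² + δs² + δc²) = √(2.29e+08 + 4.84e+06 + 1.02e+05) = 15300
Q = 1.52e+05.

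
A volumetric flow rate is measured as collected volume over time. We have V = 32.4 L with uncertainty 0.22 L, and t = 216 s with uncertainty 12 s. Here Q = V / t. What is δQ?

Products/powers → add relative errors in quadrature, weighted by exponent:
  (1·δV/V)² = (1×0.00679)² = 4.61e-05;  (-1·δt/t)² = (-1×0.0556)² = 0.00309
δQ/Q = √(0.00313) = 0.0560
Q = 0.150 L/s, so δQ = 0.0560 × 0.150 = 0.00840 L/s.

0.00840 L/s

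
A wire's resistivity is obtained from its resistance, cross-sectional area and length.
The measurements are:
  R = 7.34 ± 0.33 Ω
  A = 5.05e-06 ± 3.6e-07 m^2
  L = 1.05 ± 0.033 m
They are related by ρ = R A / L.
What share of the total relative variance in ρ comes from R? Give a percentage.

25.0%

(δρ/ρ)² = (1·δR/R)² + (1·δA/A)² + (-1·δL/L)²
  R term: (1×0.0450)² = 0.00202
  A term: (1×0.0713)² = 0.00508
  L term: (-1×0.0314)² = 0.000988
Total = 0.00809. Share from R = 0.00202/0.00809 = 0.250.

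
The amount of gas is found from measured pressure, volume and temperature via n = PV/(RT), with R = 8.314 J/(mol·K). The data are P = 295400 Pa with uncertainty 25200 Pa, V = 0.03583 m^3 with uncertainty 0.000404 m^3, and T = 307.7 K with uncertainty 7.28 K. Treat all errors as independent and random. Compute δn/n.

0.0892

n is a product of powers, so relative uncertainties combine in quadrature:
  (1·δP/P)² = (1×0.0853)² = 0.00728;  (1·δV/V)² = (1×0.0113)² = 0.000127;  (-1·δT/T)² = (-1×0.0237)² = 0.000560
δn/n = √(0.00796) = 0.0892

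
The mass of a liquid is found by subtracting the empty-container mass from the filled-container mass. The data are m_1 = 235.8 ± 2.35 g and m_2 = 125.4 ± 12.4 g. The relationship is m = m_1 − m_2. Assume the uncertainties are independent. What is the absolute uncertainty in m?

12.6 g

For a sum/difference, combine absolute errors in quadrature:
  (δm_1)² = 5.52;  (δm_2)² = 154
δm = √(159) = 12.6 g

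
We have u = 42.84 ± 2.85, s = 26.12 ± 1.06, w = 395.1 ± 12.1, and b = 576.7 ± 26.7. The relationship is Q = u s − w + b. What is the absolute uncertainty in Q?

92.0

Let p = u·s = 1119. δp/p = √((1·δu/u)² + (1·δs/s)²) = √(0.00443 + 0.00165) = 0.0779, so δp = 87.2.
Q = p − w + b: δQ = √(δp² + δw² + δb²) = √(7600 + 146 + 713) = 92.0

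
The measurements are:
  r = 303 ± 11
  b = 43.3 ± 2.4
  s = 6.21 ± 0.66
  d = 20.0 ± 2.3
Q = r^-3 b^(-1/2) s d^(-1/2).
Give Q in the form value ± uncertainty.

(7.59 ± 1.25) × 10^-9

Each factor contributes (exponent × relative error)² to (δQ/Q)²:
  (-3·δr/r)² = (-3×0.0363)² = 0.0119;  (−½·δb/b)² = (-0.5×0.0554)² = 0.000768;  (1·δs/s)² = (1×0.106)² = 0.0113;  (−½·δd/d)² = (-0.5×0.115)² = 0.00331
δQ/Q = √(0.0272) = 0.165
Q = 7.59e-09, so δQ = 0.165 × 7.59e-09 = 1.25e-09.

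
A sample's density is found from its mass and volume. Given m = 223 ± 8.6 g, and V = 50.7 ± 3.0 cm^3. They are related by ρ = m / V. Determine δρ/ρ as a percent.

7.06%

Relative error in a monomial: (δρ/ρ)² = Σ (nᵢ · δxᵢ/xᵢ)².
  (1·δm/m)² = (1×0.0386)² = 0.00149;  (-1·δV/V)² = (-1×0.0592)² = 0.00350
δρ/ρ = √(0.00499) = 0.0706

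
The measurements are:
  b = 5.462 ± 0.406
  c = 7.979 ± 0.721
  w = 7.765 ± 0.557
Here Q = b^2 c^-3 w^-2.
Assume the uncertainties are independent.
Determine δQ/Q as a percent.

34.1%

Q is a product of powers, so relative uncertainties combine in quadrature:
  (2·δb/b)² = (2×0.0743)² = 0.0221;  (-3·δc/c)² = (-3×0.0904)² = 0.0735;  (-2·δw/w)² = (-2×0.0717)² = 0.0206
δQ/Q = √(0.116) = 0.341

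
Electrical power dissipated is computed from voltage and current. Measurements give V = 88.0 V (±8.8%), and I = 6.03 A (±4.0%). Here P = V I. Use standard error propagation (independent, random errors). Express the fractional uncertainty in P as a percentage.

9.67%

Since P is a product/quotient, work with relative uncertainties:
  (1·δV/V)² = (1×0.0880)² = 0.00774;  (1·δI/I)² = (1×0.0400)² = 0.00160
δP/P = √(0.00934) = 0.0967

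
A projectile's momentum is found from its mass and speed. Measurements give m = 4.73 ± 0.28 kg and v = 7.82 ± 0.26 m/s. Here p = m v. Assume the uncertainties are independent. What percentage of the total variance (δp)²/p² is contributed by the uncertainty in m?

(δp/p)² = (1·δm/m)² + (1·δv/v)²
  m term: (1×0.0592)² = 0.00350
  v term: (1×0.0332)² = 0.00111
Total = 0.00461. Share from m = 0.00350/0.00461 = 0.760.

76.0%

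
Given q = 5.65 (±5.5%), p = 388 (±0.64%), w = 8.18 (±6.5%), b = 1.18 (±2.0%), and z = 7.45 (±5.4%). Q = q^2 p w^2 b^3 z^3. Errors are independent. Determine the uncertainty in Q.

1.37e+08

Products/powers → add relative errors in quadrature, weighted by exponent:
  (2·δq/q)² = (2×0.0550)² = 0.0121;  (1·δp/p)² = (1×0.00640)² = 4.1e-05;  (2·δw/w)² = (2×0.0650)² = 0.0169;  (3·δb/b)² = (3×0.0200)² = 0.00360;  (3·δz/z)² = (3×0.0540)² = 0.0262
δQ/Q = √(0.0589) = 0.243
Q = 5.63e+08, so δQ = 0.243 × 5.63e+08 = 1.37e+08.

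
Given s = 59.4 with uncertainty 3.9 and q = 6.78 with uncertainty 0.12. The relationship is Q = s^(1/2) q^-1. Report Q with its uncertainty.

1.14 ± 0.0424

Each factor contributes (exponent × relative error)² to (δQ/Q)²:
  (½·δs/s)² = (0.5×0.0657)² = 0.00108;  (-1·δq/q)² = (-1×0.0177)² = 0.000313
δQ/Q = √(0.00139) = 0.0373
Q = 1.14, so δQ = 0.0373 × 1.14 = 0.0424.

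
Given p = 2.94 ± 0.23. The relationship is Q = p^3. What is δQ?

5.96

Q ∝ p^3, so δQ/Q = |3| · δp/p = 3 × 0.0782 = 0.235.
Q = 25.4, so δQ = 0.235 × 25.4 = 5.96.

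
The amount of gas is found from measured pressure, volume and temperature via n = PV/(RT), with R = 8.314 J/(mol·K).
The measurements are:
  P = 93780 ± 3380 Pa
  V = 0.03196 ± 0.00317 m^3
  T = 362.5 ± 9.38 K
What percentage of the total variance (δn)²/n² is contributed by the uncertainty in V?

83.3%

(δn/n)² = (1·δP/P)² + (1·δV/V)² + (-1·δT/T)²
  P term: (1×0.0360)² = 0.00130
  V term: (1×0.0992)² = 0.00984
  T term: (-1×0.0259)² = 0.000670
Total = 0.0118. Share from V = 0.00984/0.0118 = 0.833.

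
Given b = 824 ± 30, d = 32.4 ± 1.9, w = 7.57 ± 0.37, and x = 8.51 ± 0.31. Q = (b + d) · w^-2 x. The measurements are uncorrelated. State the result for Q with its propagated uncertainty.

Let u = b + d = 856. δu = √(δb² + δd²) = √(900 + 3.61) = 30.1, so δu/u = 0.0351.
Q is then a monomial in u, w, x:
δQ/Q = √((δu/u)² + (-2·δw/w)² + (1·δx/x)²) = √(0.00123 + 0.00956 + 0.00133) = 0.110
Q = 127, so δQ = 0.110 × 127 = 14.0.

127 ± 14.0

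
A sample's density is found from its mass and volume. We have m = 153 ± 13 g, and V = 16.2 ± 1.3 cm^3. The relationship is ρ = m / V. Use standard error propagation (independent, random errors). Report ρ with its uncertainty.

Products/powers → add relative errors in quadrature, weighted by exponent:
  (1·δm/m)² = (1×0.0850)² = 0.00722;  (-1·δV/V)² = (-1×0.0802)² = 0.00644
δρ/ρ = √(0.0137) = 0.117
ρ = 9.44 g/cm^3, so δρ = 0.117 × 9.44 = 1.10 g/cm^3.

9.44 ± 1.10 g/cm^3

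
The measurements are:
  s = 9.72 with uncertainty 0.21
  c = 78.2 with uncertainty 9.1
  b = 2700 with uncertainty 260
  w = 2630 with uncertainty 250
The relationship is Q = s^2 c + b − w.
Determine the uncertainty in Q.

Let p = s^2·c = 7390. δp/p = √((2·δs/s)² + (1·δc/c)²) = √(0.00187 + 0.0135) = 0.124, so δp = 917.
Q = p + b − w: δQ = √(δp² + δb² + δw²) = √(8.41e+05 + 67600 + 62500) = 985

985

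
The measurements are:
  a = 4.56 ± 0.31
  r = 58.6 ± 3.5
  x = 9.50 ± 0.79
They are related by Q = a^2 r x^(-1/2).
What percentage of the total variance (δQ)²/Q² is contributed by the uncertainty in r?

(δQ/Q)² = (2·δa/a)² + (1·δr/r)² + (−½·δx/x)²
  a term: (2×0.0680)² = 0.0185
  r term: (1×0.0597)² = 0.00357
  x term: (-0.5×0.0832)² = 0.00173
Total = 0.0238. Share from r = 0.00357/0.0238 = 0.150.

15.0%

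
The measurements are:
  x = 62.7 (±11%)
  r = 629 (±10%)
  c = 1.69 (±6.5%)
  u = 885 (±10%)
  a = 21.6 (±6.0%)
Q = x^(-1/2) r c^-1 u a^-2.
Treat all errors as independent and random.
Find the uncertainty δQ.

18.2

Since Q is a product/quotient, work with relative uncertainties:
  (−½·δx/x)² = (-0.5×0.110)² = 0.00302;  (1·δr/r)² = (1×0.100)² = 0.0100;  (-1·δc/c)² = (-1×0.0650)² = 0.00423;  (1·δu/u)² = (1×0.100)² = 0.0100;  (-2·δa/a)² = (-2×0.0600)² = 0.0144
δQ/Q = √(0.0417) = 0.204
Q = 89.2, so δQ = 0.204 × 89.2 = 18.2.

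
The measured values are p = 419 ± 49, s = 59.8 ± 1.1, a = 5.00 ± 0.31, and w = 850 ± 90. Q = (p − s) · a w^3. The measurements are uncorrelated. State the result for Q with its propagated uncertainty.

Let u = p − s = 359. δu = √(δp² + δs²) = √(2400 + 1.21) = 49.0, so δu/u = 0.136.
Q is then a monomial in u, a, w:
δQ/Q = √((δu/u)² + (1·δa/a)² + (3·δw/w)²) = √(0.0186 + 0.00384 + 0.101) = 0.351
Q = 1.1e+12, so δQ = 0.351 × 1.1e+12 = 3.87e+11.

(1.10 ± 0.387) × 10^12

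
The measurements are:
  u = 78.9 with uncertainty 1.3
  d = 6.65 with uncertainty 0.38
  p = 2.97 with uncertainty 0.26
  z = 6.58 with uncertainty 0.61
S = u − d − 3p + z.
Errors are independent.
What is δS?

1.68

Absolute uncertainties add in quadrature for a linear combination:
  (δu)² = 1.69;  (δd)² = 0.144;  (3·δp)² = 0.608;  (δz)² = 0.372
δS = √(2.81) = 1.68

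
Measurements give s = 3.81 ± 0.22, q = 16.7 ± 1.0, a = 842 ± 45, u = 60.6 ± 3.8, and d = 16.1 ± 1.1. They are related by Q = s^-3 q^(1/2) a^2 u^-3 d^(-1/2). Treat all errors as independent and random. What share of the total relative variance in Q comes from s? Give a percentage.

38.0%

(δQ/Q)² = (-3·δs/s)² + (½·δq/q)² + (2·δa/a)² + (-3·δu/u)² + (−½·δd/d)²
  s term: (-3×0.0577)² = 0.0300
  q term: (0.5×0.0599)² = 0.000896
  a term: (2×0.0534)² = 0.0114
  u term: (-3×0.0627)² = 0.0354
  d term: (-0.5×0.0683)² = 0.00117
Total = 0.0789. Share from s = 0.0300/0.0789 = 0.380.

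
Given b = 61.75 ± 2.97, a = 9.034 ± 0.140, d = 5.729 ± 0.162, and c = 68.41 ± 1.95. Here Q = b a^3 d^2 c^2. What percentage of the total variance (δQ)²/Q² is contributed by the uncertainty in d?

29.3%

(δQ/Q)² = (1·δb/b)² + (3·δa/a)² + (2·δd/d)² + (2·δc/c)²
  b term: (1×0.0481)² = 0.00231
  a term: (3×0.0155)² = 0.00216
  d term: (2×0.0283)² = 0.00320
  c term: (2×0.0285)² = 0.00325
Total = 0.0109. Share from d = 0.00320/0.0109 = 0.293.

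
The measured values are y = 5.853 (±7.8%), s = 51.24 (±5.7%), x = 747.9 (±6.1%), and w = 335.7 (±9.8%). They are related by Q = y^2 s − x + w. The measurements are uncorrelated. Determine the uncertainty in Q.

Let p = y^2·s = 1755. δp/p = √((2·δy/y)² + (1·δs/s)²) = √(0.0243 + 0.00325) = 0.166, so δp = 292.
Q = p − x + w: δQ = √(δp² + δx² + δw²) = √(85000 + 2080 + 1080) = 297

297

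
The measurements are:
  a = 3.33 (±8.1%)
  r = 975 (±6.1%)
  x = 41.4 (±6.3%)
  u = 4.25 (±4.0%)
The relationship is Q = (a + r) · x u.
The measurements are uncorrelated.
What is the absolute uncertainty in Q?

Let w = a + r = 978. δw = √(δa² + δr²) = √(0.0728 + 3540) = 59.5, so δw/w = 0.0608.
Q is then a monomial in w, x, u:
δQ/Q = √((δw/w)² + (1·δx/x)² + (1·δu/u)²) = √(0.00370 + 0.00397 + 0.00160) = 0.0963
Q = 1.72e+05, so δQ = 0.0963 × 1.72e+05 = 16600.

16600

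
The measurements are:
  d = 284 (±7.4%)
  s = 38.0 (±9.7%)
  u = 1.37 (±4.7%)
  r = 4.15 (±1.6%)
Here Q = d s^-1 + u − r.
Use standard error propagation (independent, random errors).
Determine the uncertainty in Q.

0.916

Let p = d·s^-1 = 7.47. δp/p = √((1·δd/d)² + (-1·δs/s)²) = √(0.00548 + 0.00941) = 0.122, so δp = 0.912.
Q = p + u − r: δQ = √(δp² + δu² + δr²) = √(0.831 + 0.00415 + 0.00441) = 0.916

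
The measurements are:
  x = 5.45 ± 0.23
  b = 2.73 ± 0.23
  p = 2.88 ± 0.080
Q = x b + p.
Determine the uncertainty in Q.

1.40

Let w = x·b = 14.9. δw/w = √((1·δx/x)² + (1·δb/b)²) = √(0.00178 + 0.00710) = 0.0942, so δw = 1.40.
Q = w + p: δQ = √(δw² + δp²) = √(1.97 + 0.00640) = 1.40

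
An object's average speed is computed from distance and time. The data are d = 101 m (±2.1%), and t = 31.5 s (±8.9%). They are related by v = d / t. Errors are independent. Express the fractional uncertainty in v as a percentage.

For a monomial v ∝ d, t^-1, fractional errors add in quadrature:
  (1·δd/d)² = (1×0.0210)² = 0.000441;  (-1·δt/t)² = (-1×0.0890)² = 0.00792
δv/v = √(0.00836) = 0.0914

9.14%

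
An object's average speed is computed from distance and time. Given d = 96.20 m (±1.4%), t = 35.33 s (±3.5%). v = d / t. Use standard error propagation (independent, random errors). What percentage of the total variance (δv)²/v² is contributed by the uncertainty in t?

86.2%

(δv/v)² = (1·δd/d)² + (-1·δt/t)²
  d term: (1×0.0140)² = 0.000196
  t term: (-1×0.0350)² = 0.00123
Total = 0.00142. Share from t = 0.00123/0.00142 = 0.862.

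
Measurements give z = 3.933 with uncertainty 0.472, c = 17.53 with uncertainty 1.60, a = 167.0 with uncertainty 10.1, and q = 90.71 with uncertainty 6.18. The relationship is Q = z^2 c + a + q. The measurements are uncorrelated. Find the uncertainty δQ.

Let p = z^2·c = 271.2. δp/p = √((2·δz/z)² + (1·δc/c)²) = √(0.0576 + 0.00833) = 0.257, so δp = 69.6.
Q = p + a + q: δQ = √(δp² + δa² + δq²) = √(4850 + 102 + 38.2) = 70.6

70.6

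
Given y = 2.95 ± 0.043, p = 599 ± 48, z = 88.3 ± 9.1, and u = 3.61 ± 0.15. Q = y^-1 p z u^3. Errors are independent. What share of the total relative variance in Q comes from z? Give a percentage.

(δQ/Q)² = (-1·δy/y)² + (1·δp/p)² + (1·δz/z)² + (3·δu/u)²
  y term: (-1×0.0146)² = 0.000212
  p term: (1×0.0801)² = 0.00642
  z term: (1×0.103)² = 0.0106
  u term: (3×0.0416)² = 0.0155
Total = 0.0328. Share from z = 0.0106/0.0328 = 0.324.

32.4%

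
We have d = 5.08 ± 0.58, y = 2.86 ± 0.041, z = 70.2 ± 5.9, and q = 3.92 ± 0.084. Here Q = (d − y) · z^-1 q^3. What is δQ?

Let u = d − y = 2.22. δu = √(δd² + δy²) = √(0.336 + 0.00168) = 0.581, so δu/u = 0.262.
Q is then a monomial in u, z, q:
δQ/Q = √((δu/u)² + (-1·δz/z)² + (3·δq/q)²) = √(0.0686 + 0.00706 + 0.00413) = 0.282
Q = 1.90, so δQ = 0.282 × 1.90 = 0.538.

0.538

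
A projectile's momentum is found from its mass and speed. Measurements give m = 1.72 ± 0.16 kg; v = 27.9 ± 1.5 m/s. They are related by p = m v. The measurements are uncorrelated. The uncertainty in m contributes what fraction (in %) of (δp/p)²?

(δp/p)² = (1·δm/m)² + (1·δv/v)²
  m term: (1×0.0930)² = 0.00865
  v term: (1×0.0538)² = 0.00289
Total = 0.0115. Share from m = 0.00865/0.0115 = 0.750.

75.0%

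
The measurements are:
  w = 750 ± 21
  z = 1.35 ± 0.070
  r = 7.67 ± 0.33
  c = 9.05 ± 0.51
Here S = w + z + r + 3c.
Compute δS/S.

For a sum/difference, combine absolute errors in quadrature:
  (δw)² = 441;  (δz)² = 0.00490;  (δr)² = 0.109;  (3·δc)² = 2.34
δS = √(443) = 21.1
S = 786, so δS/S = 21.1/786 = 0.0268.

0.0268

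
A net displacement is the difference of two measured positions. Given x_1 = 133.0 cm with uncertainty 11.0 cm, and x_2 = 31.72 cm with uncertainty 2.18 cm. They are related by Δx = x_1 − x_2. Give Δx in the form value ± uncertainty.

101.3 ± 11.2 cm

Each term contributes (cᵢ δxᵢ)² to (δΔx)²:
  (δx_1)² = 121;  (δx_2)² = 4.75
δΔx = √(126) = 11.2 cm
Δx = 101.3 cm.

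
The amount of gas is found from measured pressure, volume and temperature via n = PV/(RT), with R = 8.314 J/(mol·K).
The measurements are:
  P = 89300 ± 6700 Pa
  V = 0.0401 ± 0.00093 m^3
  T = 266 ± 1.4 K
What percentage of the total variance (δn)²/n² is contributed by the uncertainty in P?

(δn/n)² = (1·δP/P)² + (1·δV/V)² + (-1·δT/T)²
  P term: (1×0.0750)² = 0.00563
  V term: (1×0.0232)² = 0.000538
  T term: (-1×0.00526)² = 2.77e-05
Total = 0.00619. Share from P = 0.00563/0.00619 = 0.909.

90.9%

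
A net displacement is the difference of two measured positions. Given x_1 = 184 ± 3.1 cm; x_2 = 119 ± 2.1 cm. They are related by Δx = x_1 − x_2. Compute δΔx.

3.74 cm

Each term contributes (cᵢ δxᵢ)² to (δΔx)²:
  (δx_1)² = 9.61;  (δx_2)² = 4.41
δΔx = √(14.0) = 3.74 cm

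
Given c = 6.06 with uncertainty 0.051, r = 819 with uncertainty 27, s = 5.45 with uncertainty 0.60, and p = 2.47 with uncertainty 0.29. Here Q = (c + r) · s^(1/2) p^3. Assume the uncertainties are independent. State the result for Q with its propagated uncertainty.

Let u = c + r = 825. δu = √(δc² + δr²) = √(0.00260 + 729) = 27.0, so δu/u = 0.0327.
Q is then a monomial in u, s, p:
δQ/Q = √((δu/u)² + (½·δs/s)² + (3·δp/p)²) = √(0.00107 + 0.00303 + 0.124) = 0.358
Q = 29000, so δQ = 0.358 × 29000 = 10400.

29000 ± 10400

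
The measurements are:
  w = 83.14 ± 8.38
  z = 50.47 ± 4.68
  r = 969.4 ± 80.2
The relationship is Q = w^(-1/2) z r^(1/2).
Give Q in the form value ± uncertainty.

172.3 ± 19.5

Q is a product of powers, so relative uncertainties combine in quadrature:
  (−½·δw/w)² = (-0.5×0.101)² = 0.00254;  (1·δz/z)² = (1×0.0927)² = 0.00860;  (½·δr/r)² = (0.5×0.0827)² = 0.00171
δQ/Q = √(0.0128) = 0.113
Q = 172.3, so δQ = 0.113 × 172.3 = 19.5.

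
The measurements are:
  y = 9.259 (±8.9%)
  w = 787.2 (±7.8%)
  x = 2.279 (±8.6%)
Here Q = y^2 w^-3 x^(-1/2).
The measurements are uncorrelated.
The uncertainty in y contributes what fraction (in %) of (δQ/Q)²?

(δQ/Q)² = (2·δy/y)² + (-3·δw/w)² + (−½·δx/x)²
  y term: (2×0.0890)² = 0.0317
  w term: (-3×0.0780)² = 0.0548
  x term: (-0.5×0.0860)² = 0.00185
Total = 0.0883. Share from y = 0.0317/0.0883 = 0.359.

35.9%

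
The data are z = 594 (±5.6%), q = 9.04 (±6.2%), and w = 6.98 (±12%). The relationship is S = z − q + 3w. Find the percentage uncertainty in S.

5.51%

Each term contributes (cᵢ δxᵢ)² to (δS)²:
  (δz)² = 1110;  (δq)² = 0.314;  (3·δw)² = 6.31
δS = √(1110) = 33.4
S = 606, so δS/S = 33.4/606 = 0.0551.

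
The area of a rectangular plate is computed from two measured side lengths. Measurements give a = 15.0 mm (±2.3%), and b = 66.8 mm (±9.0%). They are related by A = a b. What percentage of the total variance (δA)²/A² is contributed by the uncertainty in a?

6.13%

(δA/A)² = (1·δa/a)² + (1·δb/b)²
  a term: (1×0.0230)² = 0.000529
  b term: (1×0.0900)² = 0.00810
Total = 0.00863. Share from a = 0.000529/0.00863 = 0.0613.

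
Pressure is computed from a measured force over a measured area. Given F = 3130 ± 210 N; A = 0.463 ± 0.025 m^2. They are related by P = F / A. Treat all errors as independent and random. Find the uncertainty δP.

582 Pa

Relative error in a monomial: (δP/P)² = Σ (nᵢ · δxᵢ/xᵢ)².
  (1·δF/F)² = (1×0.0671)² = 0.00450;  (-1·δA/A)² = (-1×0.0540)² = 0.00292
δP/P = √(0.00742) = 0.0861
P = 6760 Pa, so δP = 0.0861 × 6760 = 582 Pa.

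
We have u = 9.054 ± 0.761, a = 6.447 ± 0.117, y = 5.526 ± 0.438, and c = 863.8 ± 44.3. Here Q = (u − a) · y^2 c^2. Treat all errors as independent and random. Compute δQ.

2.08e+07

Let w = u − a = 2.607. δw = √(δu² + δa²) = √(0.579 + 0.0137) = 0.770, so δw/w = 0.295.
Q is then a monomial in w, y, c:
δQ/Q = √((δw/w)² + (2·δy/y)² + (2·δc/c)²) = √(0.0872 + 0.0251 + 0.0105) = 0.351
Q = 5.94e+07, so δQ = 0.351 × 5.94e+07 = 2.08e+07.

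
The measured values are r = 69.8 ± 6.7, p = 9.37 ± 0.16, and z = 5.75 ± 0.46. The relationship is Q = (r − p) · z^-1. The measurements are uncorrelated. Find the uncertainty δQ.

Let u = r − p = 60.4. δu = √(δr² + δp²) = √(44.9 + 0.0256) = 6.70, so δu/u = 0.111.
Q is then a monomial in u, z:
δQ/Q = √((δu/u)² + (-1·δz/z)²) = √(0.0123 + 0.00640) = 0.137
Q = 10.5, so δQ = 0.137 × 10.5 = 1.44.

1.44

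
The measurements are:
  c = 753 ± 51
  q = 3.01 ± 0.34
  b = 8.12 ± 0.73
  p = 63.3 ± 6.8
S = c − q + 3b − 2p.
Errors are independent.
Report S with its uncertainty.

S is a linear combination, so absolute uncertainties add in quadrature:
  (δc)² = 2600;  (δq)² = 0.116;  (3·δb)² = 4.80;  (2·δp)² = 185
δS = √(2790) = 52.8
S = 648.

648 ± 52.8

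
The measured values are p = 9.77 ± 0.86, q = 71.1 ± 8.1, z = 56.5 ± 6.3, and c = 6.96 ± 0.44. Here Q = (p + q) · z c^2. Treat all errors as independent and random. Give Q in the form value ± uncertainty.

(2.21 ± 0.435) × 10^5

Let u = p + q = 80.9. δu = √(δp² + δq²) = √(0.740 + 65.6) = 8.15, so δu/u = 0.101.
Q is then a monomial in u, z, c:
δQ/Q = √((δu/u)² + (1·δz/z)² + (2·δc/c)²) = √(0.0101 + 0.0124 + 0.0160) = 0.196
Q = 2.21e+05, so δQ = 0.196 × 2.21e+05 = 43500.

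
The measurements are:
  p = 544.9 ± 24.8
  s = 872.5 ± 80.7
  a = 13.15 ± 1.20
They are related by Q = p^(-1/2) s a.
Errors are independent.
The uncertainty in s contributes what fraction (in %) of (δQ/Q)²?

49.2%

(δQ/Q)² = (−½·δp/p)² + (1·δs/s)² + (1·δa/a)²
  p term: (-0.5×0.0455)² = 0.000518
  s term: (1×0.0925)² = 0.00855
  a term: (1×0.0913)² = 0.00833
Total = 0.0174. Share from s = 0.00855/0.0174 = 0.492.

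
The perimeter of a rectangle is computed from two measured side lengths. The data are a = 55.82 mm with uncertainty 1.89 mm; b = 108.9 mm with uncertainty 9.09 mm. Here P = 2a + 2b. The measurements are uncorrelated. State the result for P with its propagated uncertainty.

329.4 ± 18.6 mm

Sums and differences: (δP)² = Σ (cᵢ δxᵢ)².
  (2·δa)² = 14.3;  (2·δb)² = 331
δP = √(345) = 18.6 mm
P = 329.4 mm.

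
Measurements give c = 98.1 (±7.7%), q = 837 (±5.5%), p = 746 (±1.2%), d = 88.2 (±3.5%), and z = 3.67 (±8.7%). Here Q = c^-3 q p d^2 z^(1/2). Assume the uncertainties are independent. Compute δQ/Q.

Products/powers → add relative errors in quadrature, weighted by exponent:
  (-3·δc/c)² = (-3×0.0770)² = 0.0534;  (1·δq/q)² = (1×0.0550)² = 0.00303;  (1·δp/p)² = (1×0.0120)² = 0.000144;  (2·δd/d)² = (2×0.0350)² = 0.00490;  (½·δz/z)² = (0.5×0.0870)² = 0.00189
δQ/Q = √(0.0633) = 0.252

0.252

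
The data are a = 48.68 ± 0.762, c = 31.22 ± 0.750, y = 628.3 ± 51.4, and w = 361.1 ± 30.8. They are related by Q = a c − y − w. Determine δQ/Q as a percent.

Let p = a·c = 1520. δp/p = √((1·δa/a)² + (1·δc/c)²) = √(0.000245 + 0.000577) = 0.0287, so δp = 43.6.
Q = p − y − w: δQ = √(δp² + δy² + δw²) = √(1900 + 2640 + 949) = 74.1
Q = 530.4, so δQ/Q = 74.1/530.4 = 0.140.

14.0%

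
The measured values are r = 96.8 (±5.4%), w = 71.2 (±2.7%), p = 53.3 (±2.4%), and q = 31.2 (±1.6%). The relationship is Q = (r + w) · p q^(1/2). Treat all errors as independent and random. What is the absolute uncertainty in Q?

2090

Let u = r + w = 168. δu = √(δr² + δw²) = √(27.3 + 3.70) = 5.57, so δu/u = 0.0332.
Q is then a monomial in u, p, q:
δQ/Q = √((δu/u)² + (1·δp/p)² + (½·δq/q)²) = √(0.00110 + 0.000576 + 6.4e-05) = 0.0417
Q = 50000, so δQ = 0.0417 × 50000 = 2090.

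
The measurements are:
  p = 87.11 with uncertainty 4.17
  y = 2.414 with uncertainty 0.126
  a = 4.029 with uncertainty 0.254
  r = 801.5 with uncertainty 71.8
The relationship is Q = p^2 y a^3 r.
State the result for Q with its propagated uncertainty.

Q is a product of powers, so relative uncertainties combine in quadrature:
  (2·δp/p)² = (2×0.0479)² = 0.00917;  (1·δy/y)² = (1×0.0522)² = 0.00272;  (3·δa/a)² = (3×0.0630)² = 0.0358;  (1·δr/r)² = (1×0.0896)² = 0.00802
δQ/Q = √(0.0557) = 0.236
Q = 9.602e+08, so δQ = 0.236 × 9.602e+08 = 2.27e+08.

(9.602 ± 2.27) × 10^8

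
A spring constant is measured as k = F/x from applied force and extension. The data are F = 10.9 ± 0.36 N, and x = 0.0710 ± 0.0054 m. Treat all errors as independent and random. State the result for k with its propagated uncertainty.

154 ± 12.7 N/m

For a monomial k ∝ F, x^-1, fractional errors add in quadrature:
  (1·δF/F)² = (1×0.0330)² = 0.00109;  (-1·δx/x)² = (-1×0.0761)² = 0.00578
δk/k = √(0.00688) = 0.0829
k = 154 N/m, so δk = 0.0829 × 154 = 12.7 N/m.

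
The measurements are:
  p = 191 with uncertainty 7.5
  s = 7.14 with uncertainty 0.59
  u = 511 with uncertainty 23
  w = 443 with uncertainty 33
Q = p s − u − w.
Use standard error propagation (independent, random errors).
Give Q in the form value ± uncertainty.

Let h = p·s = 1360. δh/h = √((1·δp/p)² + (1·δs/s)²) = √(0.00154 + 0.00683) = 0.0915, so δh = 125.
Q = h − u − w: δQ = √(δh² + δu² + δw²) = √(15600 + 529 + 1090) = 131
Q = 410.

410 ± 131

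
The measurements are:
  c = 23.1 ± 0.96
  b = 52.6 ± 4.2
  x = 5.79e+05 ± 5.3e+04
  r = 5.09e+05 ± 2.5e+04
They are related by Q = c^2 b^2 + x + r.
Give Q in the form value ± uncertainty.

(2.56 ± 0.272) × 10^6

Let p = c^2·b^2 = 1.48e+06. δp/p = √((2·δc/c)² + (2·δb/b)²) = √(0.00691 + 0.0255) = 0.180, so δp = 2.66e+05.
Q = p + x + r: δQ = √(δp² + δx² + δr²) = √(7.06e+10 + 2.81e+09 + 6.25e+08) = 2.72e+05
Q = 2.56e+06.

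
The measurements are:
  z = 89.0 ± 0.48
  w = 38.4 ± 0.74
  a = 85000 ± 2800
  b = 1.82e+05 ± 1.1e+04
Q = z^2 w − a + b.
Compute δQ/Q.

0.0329

Let p = z^2·w = 3.04e+05. δp/p = √((2·δz/z)² + (1·δw/w)²) = √(0.000116 + 0.000371) = 0.0221, so δp = 6720.
Q = p − a + b: δQ = √(δp² + δa² + δb²) = √(4.51e+07 + 7.84e+06 + 1.21e+08) = 13200
Q = 4.01e+05, so δQ/Q = 13200/4.01e+05 = 0.0329.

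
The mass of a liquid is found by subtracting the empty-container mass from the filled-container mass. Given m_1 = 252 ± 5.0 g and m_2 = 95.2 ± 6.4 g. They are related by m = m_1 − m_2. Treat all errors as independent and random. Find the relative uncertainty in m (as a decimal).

0.0518

For a sum/difference, combine absolute errors in quadrature:
  (δm_1)² = 25.0;  (δm_2)² = 41.0
δm = √(66.0) = 8.12 g
m = 157 g, so δm/m = 8.12/157 = 0.0518.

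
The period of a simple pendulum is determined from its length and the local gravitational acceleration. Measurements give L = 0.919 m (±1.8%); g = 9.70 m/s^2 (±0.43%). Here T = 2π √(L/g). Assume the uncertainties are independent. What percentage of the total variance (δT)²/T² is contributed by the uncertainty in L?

94.6%

(δT/T)² = (½·δL/L)² + (−½·δg/g)²
  L term: (0.5×0.0180)² = 8.1e-05
  g term: (-0.5×0.00430)² = 4.62e-06
Total = 8.56e-05. Share from L = 8.1e-05/8.56e-05 = 0.946.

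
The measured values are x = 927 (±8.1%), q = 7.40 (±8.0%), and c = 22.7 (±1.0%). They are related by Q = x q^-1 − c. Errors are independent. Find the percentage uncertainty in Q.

Let p = x·q^-1 = 125. δp/p = √((1·δx/x)² + (-1·δq/q)²) = √(0.00656 + 0.00640) = 0.114, so δp = 14.3.
Q = p − c: δQ = √(δp² + δc²) = √(203 + 0.0515) = 14.3
Q = 103, so δQ/Q = 14.3/103 = 0.139.

13.9%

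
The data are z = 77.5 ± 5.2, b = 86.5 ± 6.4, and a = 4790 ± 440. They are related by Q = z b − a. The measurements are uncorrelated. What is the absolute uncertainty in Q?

801

Let p = z·b = 6700. δp/p = √((1·δz/z)² + (1·δb/b)²) = √(0.00450 + 0.00547) = 0.0999, so δp = 670.
Q = p − a: δQ = √(δp² + δa²) = √(4.48e+05 + 1.94e+05) = 801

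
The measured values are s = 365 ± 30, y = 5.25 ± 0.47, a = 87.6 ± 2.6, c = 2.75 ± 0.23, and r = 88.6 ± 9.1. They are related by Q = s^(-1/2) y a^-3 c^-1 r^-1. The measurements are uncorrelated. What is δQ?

3.15e-10

Since Q is a product/quotient, work with relative uncertainties:
  (−½·δs/s)² = (-0.5×0.0822)² = 0.00169;  (1·δy/y)² = (1×0.0895)² = 0.00801;  (-3·δa/a)² = (-3×0.0297)² = 0.00793;  (-1·δc/c)² = (-1×0.0836)² = 0.00700;  (-1·δr/r)² = (-1×0.103)² = 0.0105
δQ/Q = √(0.0352) = 0.188
Q = 1.68e-09, so δQ = 0.188 × 1.68e-09 = 3.15e-10.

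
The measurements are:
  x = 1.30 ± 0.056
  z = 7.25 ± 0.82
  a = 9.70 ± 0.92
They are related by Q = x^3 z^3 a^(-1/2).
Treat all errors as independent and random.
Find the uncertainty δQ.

98.4

For a monomial Q ∝ x^3, z^3, a^(-1/2), fractional errors add in quadrature:
  (3·δx/x)² = (3×0.0431)² = 0.0167;  (3·δz/z)² = (3×0.113)² = 0.115;  (−½·δa/a)² = (-0.5×0.0948)² = 0.00225
δQ/Q = √(0.134) = 0.366
Q = 269, so δQ = 0.366 × 269 = 98.4.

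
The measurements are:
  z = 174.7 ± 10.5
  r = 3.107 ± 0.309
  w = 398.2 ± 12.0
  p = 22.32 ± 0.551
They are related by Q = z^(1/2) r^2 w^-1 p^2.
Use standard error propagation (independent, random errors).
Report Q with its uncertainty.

159.6 ± 33.4

Since Q is a product/quotient, work with relative uncertainties:
  (½·δz/z)² = (0.5×0.0601)² = 0.000903;  (2·δr/r)² = (2×0.0995)² = 0.0396;  (-1·δw/w)² = (-1×0.0301)² = 0.000908;  (2·δp/p)² = (2×0.0247)² = 0.00244
δQ/Q = √(0.0438) = 0.209
Q = 159.6, so δQ = 0.209 × 159.6 = 33.4.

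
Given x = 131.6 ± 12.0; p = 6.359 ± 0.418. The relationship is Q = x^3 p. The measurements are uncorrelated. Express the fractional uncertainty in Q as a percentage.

28.1%

Since Q is a product/quotient, work with relative uncertainties:
  (3·δx/x)² = (3×0.0912)² = 0.0748;  (1·δp/p)² = (1×0.0657)² = 0.00432
δQ/Q = √(0.0792) = 0.281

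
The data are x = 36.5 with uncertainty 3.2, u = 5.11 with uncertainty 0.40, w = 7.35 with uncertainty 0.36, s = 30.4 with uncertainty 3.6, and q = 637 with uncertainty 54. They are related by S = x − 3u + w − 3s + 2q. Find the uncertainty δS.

For a sum/difference, combine absolute errors in quadrature:
  (δx)² = 10.2;  (3·δu)² = 1.44;  (δw)² = 0.130;  (3·δs)² = 117;  (2·δq)² = 11700
δS = √(11800) = 109

109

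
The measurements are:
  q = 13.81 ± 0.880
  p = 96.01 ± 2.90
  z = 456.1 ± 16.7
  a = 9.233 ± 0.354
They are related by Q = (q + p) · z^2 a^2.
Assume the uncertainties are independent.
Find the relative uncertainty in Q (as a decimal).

0.110

Let u = q + p = 109.8. δu = √(δq² + δp²) = √(0.774 + 8.41) = 3.03, so δu/u = 0.0276.
Q is then a monomial in u, z, a:
δQ/Q = √((δu/u)² + (2·δz/z)² + (2·δa/a)²) = √(0.000762 + 0.00536 + 0.00588) = 0.110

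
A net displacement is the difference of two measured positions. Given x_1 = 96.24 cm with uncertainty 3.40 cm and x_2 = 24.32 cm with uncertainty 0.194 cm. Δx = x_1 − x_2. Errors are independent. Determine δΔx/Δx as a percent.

Δx is a linear combination, so absolute uncertainties add in quadrature:
  (δx_1)² = 11.6;  (δx_2)² = 0.0376
δΔx = √(11.6) = 3.41 cm
Δx = 71.92 cm, so δΔx/Δx = 3.41/71.92 = 0.0474.

4.74%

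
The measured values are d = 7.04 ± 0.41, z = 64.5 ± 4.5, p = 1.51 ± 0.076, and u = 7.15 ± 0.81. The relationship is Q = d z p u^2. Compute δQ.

Each factor contributes (exponent × relative error)² to (δQ/Q)²:
  (1·δd/d)² = (1×0.0582)² = 0.00339;  (1·δz/z)² = (1×0.0698)² = 0.00487;  (1·δp/p)² = (1×0.0503)² = 0.00253;  (2·δu/u)² = (2×0.113)² = 0.0513
δQ/Q = √(0.0621) = 0.249
Q = 35100, so δQ = 0.249 × 35100 = 8740.

8740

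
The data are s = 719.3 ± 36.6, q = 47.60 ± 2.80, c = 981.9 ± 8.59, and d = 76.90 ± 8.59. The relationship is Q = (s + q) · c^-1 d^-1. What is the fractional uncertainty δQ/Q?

Let u = s + q = 766.9. δu = √(δs² + δq²) = √(1340 + 7.84) = 36.7, so δu/u = 0.0479.
Q is then a monomial in u, c, d:
δQ/Q = √((δu/u)² + (-1·δc/c)² + (-1·δd/d)²) = √(0.00229 + 7.65e-05 + 0.0125) = 0.122

0.122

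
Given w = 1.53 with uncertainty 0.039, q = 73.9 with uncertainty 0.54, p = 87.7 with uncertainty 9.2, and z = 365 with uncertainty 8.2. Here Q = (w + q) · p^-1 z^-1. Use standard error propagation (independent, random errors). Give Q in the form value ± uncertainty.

Let u = w + q = 75.4. δu = √(δw² + δq²) = √(0.00152 + 0.292) = 0.541, so δu/u = 0.00718.
Q is then a monomial in u, p, z:
δQ/Q = √((δu/u)² + (-1·δp/p)² + (-1·δz/z)²) = √(5.15e-05 + 0.0110 + 0.000505) = 0.108
Q = 0.00236, so δQ = 0.108 × 0.00236 = 0.000253.

0.00236 ± 0.000253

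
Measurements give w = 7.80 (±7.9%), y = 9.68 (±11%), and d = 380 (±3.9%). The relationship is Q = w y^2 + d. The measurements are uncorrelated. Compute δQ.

Let p = w·y^2 = 731. δp/p = √((1·δw/w)² + (2·δy/y)²) = √(0.00624 + 0.0484) = 0.234, so δp = 171.
Q = p + d: δQ = √(δp² + δd²) = √(29200 + 220) = 171

171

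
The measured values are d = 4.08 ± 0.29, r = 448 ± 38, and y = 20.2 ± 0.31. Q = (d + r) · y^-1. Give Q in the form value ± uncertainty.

22.4 ± 1.91

Let u = d + r = 452. δu = √(δd² + δr²) = √(0.0841 + 1440) = 38.0, so δu/u = 0.0841.
Q is then a monomial in u, y:
δQ/Q = √((δu/u)² + (-1·δy/y)²) = √(0.00707 + 0.000236) = 0.0854
Q = 22.4, so δQ = 0.0854 × 22.4 = 1.91.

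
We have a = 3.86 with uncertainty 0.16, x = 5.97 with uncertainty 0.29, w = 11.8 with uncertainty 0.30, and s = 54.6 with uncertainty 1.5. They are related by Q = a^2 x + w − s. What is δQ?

Let p = a^2·x = 89.0. δp/p = √((2·δa/a)² + (1·δx/x)²) = √(0.00687 + 0.00236) = 0.0961, so δp = 8.55.
Q = p + w − s: δQ = √(δp² + δw² + δs²) = √(73.0 + 0.0900 + 2.25) = 8.68

8.68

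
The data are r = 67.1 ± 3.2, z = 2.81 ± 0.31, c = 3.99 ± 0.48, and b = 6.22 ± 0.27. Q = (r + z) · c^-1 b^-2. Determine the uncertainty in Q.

0.0703

Let u = r + z = 69.9. δu = √(δr² + δz²) = √(10.2 + 0.0961) = 3.21, so δu/u = 0.0460.
Q is then a monomial in u, c, b:
δQ/Q = √((δu/u)² + (-1·δc/c)² + (-2·δb/b)²) = √(0.00211 + 0.0145 + 0.00754) = 0.155
Q = 0.453, so δQ = 0.155 × 0.453 = 0.0703.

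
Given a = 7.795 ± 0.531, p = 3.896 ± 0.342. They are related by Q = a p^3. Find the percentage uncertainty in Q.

Each factor contributes (exponent × relative error)² to (δQ/Q)²:
  (1·δa/a)² = (1×0.0681)² = 0.00464;  (3·δp/p)² = (3×0.0878)² = 0.0694
δQ/Q = √(0.0740) = 0.272

27.2%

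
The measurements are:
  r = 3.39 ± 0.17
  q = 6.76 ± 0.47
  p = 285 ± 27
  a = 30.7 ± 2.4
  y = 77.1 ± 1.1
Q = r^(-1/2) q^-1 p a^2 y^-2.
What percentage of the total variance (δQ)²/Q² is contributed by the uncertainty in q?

(δQ/Q)² = (−½·δr/r)² + (-1·δq/q)² + (1·δp/p)² + (2·δa/a)² + (-2·δy/y)²
  r term: (-0.5×0.0501)² = 0.000629
  q term: (-1×0.0695)² = 0.00483
  p term: (1×0.0947)² = 0.00898
  a term: (2×0.0782)² = 0.0244
  y term: (-2×0.0143)² = 0.000814
Total = 0.0397. Share from q = 0.00483/0.0397 = 0.122.

12.2%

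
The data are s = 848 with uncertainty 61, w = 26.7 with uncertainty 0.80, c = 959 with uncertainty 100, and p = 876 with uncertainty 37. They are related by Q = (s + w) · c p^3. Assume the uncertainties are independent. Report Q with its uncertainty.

(5.64 ± 1.01) × 10^14

Let u = s + w = 875. δu = √(δs² + δw²) = √(3720 + 0.640) = 61.0, so δu/u = 0.0697.
Q is then a monomial in u, c, p:
δQ/Q = √((δu/u)² + (1·δc/c)² + (3·δp/p)²) = √(0.00486 + 0.0109 + 0.0161) = 0.178
Q = 5.64e+14, so δQ = 0.178 × 5.64e+14 = 1.01e+14.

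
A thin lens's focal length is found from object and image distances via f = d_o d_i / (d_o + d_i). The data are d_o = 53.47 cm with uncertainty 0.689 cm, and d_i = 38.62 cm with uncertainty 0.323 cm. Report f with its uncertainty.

22.42 ± 0.163 cm

∂f/∂d_o = (d_i/(d_o+d_i))² = 0.176;  ∂f/∂d_i = (d_o/(d_o+d_i))² = 0.337
δf = √((∂f/∂d_o · δd_o)² + (∂f/∂d_i · δd_i)²) = √(0.0147 + 0.0119) = 0.163 cm
f = 22.42 cm.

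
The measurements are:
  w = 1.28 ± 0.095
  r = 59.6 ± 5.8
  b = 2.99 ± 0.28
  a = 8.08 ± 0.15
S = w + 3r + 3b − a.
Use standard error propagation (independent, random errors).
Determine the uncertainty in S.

17.4

Each term contributes (cᵢ δxᵢ)² to (δS)²:
  (δw)² = 0.00903;  (3·δr)² = 303;  (3·δb)² = 0.706;  (δa)² = 0.0225
δS = √(303) = 17.4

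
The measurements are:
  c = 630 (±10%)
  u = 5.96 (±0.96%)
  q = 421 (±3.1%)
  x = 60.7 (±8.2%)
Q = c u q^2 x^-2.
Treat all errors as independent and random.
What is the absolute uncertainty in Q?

36500

Since Q is a product/quotient, work with relative uncertainties:
  (1·δc/c)² = (1×0.100)² = 0.0100;  (1·δu/u)² = (1×0.00960)² = 9.22e-05;  (2·δq/q)² = (2×0.0310)² = 0.00384;  (-2·δx/x)² = (-2×0.0820)² = 0.0269
δQ/Q = √(0.0408) = 0.202
Q = 1.81e+05, so δQ = 0.202 × 1.81e+05 = 36500.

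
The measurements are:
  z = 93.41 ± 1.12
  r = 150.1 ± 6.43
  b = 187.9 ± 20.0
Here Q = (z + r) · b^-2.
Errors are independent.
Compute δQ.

0.00148

Let u = z + r = 243.5. δu = √(δz² + δr²) = √(1.25 + 41.3) = 6.53, so δu/u = 0.0268.
Q is then a monomial in u, b:
δQ/Q = √((δu/u)² + (-2·δb/b)²) = √(0.000718 + 0.0453) = 0.215
Q = 0.006897, so δQ = 0.215 × 0.006897 = 0.00148.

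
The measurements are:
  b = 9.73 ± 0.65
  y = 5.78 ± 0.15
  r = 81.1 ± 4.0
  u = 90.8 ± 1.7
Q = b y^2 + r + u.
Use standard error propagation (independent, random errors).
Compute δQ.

Let p = b·y^2 = 325. δp/p = √((1·δb/b)² + (2·δy/y)²) = √(0.00446 + 0.00269) = 0.0846, so δp = 27.5.
Q = p + r + u: δQ = √(δp² + δr² + δu²) = √(756 + 16.0 + 2.89) = 27.8

27.8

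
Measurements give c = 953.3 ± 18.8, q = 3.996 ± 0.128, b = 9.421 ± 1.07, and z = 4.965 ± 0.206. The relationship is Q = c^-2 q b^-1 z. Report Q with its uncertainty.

Products/powers → add relative errors in quadrature, weighted by exponent:
  (-2·δc/c)² = (-2×0.0197)² = 0.00156;  (1·δq/q)² = (1×0.0320)² = 0.00103;  (-1·δb/b)² = (-1×0.114)² = 0.0129;  (1·δz/z)² = (1×0.0415)² = 0.00172
δQ/Q = √(0.0172) = 0.131
Q = 2.317e-06, so δQ = 0.131 × 2.317e-06 = 3.04e-07.

(2.317 ± 0.304) × 10^-6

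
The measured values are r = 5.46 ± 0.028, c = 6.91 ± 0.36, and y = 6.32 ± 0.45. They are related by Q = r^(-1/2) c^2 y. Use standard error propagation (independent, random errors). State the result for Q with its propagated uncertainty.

Products/powers → add relative errors in quadrature, weighted by exponent:
  (−½·δr/r)² = (-0.5×0.00513)² = 6.57e-06;  (2·δc/c)² = (2×0.0521)² = 0.0109;  (1·δy/y)² = (1×0.0712)² = 0.00507
δQ/Q = √(0.0159) = 0.126
Q = 129, so δQ = 0.126 × 129 = 16.3.

129 ± 16.3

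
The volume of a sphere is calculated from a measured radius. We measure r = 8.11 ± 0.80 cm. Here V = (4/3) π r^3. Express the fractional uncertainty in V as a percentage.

29.6%

For a monomial V ∝ r^3, fractional errors add in quadrature:
  (3·δr/r)² = (3×0.0986)² = 0.0876
δV/V = √(0.0876) = 0.296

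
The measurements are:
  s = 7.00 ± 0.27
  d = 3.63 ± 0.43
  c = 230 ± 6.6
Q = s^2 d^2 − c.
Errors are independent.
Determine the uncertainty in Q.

161

Let p = s^2·d^2 = 646. δp/p = √((2·δs/s)² + (2·δd/d)²) = √(0.00595 + 0.0561) = 0.249, so δp = 161.
Q = p − c: δQ = √(δp² + δc²) = √(25900 + 43.6) = 161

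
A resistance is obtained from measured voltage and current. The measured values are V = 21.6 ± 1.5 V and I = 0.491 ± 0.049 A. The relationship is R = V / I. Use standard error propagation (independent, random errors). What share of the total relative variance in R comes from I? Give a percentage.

67.4%

(δR/R)² = (1·δV/V)² + (-1·δI/I)²
  V term: (1×0.0694)² = 0.00482
  I term: (-1×0.0998)² = 0.00996
Total = 0.0148. Share from I = 0.00996/0.0148 = 0.674.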